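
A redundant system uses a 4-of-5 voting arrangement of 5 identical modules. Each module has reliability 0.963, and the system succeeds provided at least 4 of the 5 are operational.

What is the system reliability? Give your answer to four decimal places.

0.9873

R = Σ_{i=4}^{5} C(5,i) p^i (1−p)^{5−i} with p = 0.963
C(5,4)·0.963^4·0.037^1 = 0.159102
C(5,5)·0.963^5·0.037^0 = 0.828193
Sum = 0.9873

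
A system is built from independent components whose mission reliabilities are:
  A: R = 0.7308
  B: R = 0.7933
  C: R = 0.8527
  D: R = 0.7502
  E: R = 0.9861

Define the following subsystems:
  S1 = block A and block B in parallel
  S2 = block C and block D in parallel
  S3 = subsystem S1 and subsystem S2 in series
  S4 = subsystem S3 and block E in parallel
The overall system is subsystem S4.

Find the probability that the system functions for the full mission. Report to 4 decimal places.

Parallel (A and B): 1 − (1 − 0.730800)(1 − 0.793300) = 0.944356
Parallel (C and D): 1 − (1 − 0.852700)(1 − 0.750200) = 0.963204
Series ([0.944356] and [0.963204]): 0.944356 × 0.963204 = 0.909607
Parallel ([0.909607] and E): 1 − (1 − 0.909607)(1 − 0.986100) = 0.9987

0.9987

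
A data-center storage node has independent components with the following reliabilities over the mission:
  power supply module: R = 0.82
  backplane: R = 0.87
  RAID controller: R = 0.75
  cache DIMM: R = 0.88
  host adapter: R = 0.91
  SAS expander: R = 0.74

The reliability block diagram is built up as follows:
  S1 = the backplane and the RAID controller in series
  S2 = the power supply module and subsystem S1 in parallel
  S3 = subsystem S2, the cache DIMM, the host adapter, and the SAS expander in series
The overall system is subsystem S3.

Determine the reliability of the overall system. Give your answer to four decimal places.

Series (backplane and RAID controller): 0.870000 × 0.750000 = 0.652500
Parallel (power supply module and [0.652500]): 1 − (1 − 0.820000)(1 − 0.652500) = 0.937450
Series ([0.937450], cache DIMM, host adapter, and SAS expander): 0.937450 × 0.880000 × 0.910000 × 0.740000 = 0.5555

0.5555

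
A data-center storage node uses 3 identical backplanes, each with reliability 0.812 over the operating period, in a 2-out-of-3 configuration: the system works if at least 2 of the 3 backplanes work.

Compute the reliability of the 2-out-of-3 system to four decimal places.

R = Σ_{i=2}^{3} C(3,i) p^i (1−p)^{3−i} with p = 0.812
C(3,2)·0.812^2·0.188^1 = 0.371870
C(3,3)·0.812^3·0.188^0 = 0.535387
Sum = 0.9073

0.9073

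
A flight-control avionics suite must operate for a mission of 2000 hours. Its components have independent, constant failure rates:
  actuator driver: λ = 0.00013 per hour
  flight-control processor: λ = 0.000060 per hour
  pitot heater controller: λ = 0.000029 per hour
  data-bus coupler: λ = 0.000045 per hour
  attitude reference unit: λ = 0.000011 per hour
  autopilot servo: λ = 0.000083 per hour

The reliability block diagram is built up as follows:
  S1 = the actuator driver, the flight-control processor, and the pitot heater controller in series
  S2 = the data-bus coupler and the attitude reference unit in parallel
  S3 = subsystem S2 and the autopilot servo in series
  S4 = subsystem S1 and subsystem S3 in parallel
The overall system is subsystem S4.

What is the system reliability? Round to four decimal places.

R(actuator driver) = exp(−0.00013 × 2000) = 0.771052
R(flight-control processor) = exp(−0.000060 × 2000) = 0.886920
R(pitot heater controller) = exp(−0.000029 × 2000) = 0.943650
R(data-bus coupler) = exp(−0.000045 × 2000) = 0.913931
R(attitude reference unit) = exp(−0.000011 × 2000) = 0.978240
R(autopilot servo) = exp(−0.000083 × 2000) = 0.847046
Series (actuator driver, flight-control processor, and pitot heater controller): 0.771052 × 0.886920 × 0.943650 = 0.645326
Parallel (data-bus coupler and attitude reference unit): 1 − (1 − 0.913931)(1 − 0.978240) = 0.998127
Series ([0.998127] and autopilot servo): 0.998127 × 0.847046 = 0.845459
Parallel ([0.645326] and [0.845459]): 1 − (1 − 0.645326)(1 − 0.845459) = 0.9452

0.9452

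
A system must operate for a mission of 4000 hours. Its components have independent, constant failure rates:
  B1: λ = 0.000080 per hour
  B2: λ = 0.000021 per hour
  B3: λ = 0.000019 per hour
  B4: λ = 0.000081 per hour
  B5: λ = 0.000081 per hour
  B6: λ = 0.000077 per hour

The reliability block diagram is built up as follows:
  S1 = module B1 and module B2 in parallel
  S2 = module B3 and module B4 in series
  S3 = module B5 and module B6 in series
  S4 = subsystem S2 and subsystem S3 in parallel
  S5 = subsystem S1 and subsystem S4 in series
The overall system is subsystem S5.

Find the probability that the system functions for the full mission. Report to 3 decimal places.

R(B1) = exp(−0.000080 × 4000) = 0.72615
R(B2) = exp(−0.000021 × 4000) = 0.91943
R(B3) = exp(−0.000019 × 4000) = 0.92682
R(B4) = exp(−0.000081 × 4000) = 0.72325
R(B5) = exp(−0.000081 × 4000) = 0.72325
R(B6) = exp(−0.000077 × 4000) = 0.73492
Parallel (B1 and B2): 1 − (1 − 0.72615)(1 − 0.91943) = 0.97794
Series (B3 and B4): 0.92682 × 0.72325 = 0.67032
Series (B5 and B6): 0.72325 × 0.73492 = 0.53153
Parallel ([0.67032] and [0.53153]): 1 − (1 − 0.67032)(1 − 0.53153) = 0.84555
Series ([0.97794] and [0.84555]): 0.97794 × 0.84555 = 0.827

0.827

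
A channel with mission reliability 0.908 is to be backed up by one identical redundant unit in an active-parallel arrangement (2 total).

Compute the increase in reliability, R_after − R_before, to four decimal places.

0.0835

R_before = 0.908
R_after = 1 − (1 − 0.908)^2 = 0.9915
ΔR = 0.9915 − 0.908 = 0.0835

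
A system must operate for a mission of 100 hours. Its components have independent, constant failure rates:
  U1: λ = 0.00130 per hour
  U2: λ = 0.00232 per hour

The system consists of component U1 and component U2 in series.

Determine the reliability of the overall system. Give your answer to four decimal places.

R(U1) = exp(−0.00130 × 100) = 0.878095
R(U2) = exp(−0.00232 × 100) = 0.792946
Series (U1 and U2): 0.878095 × 0.792946 = 0.6963

0.6963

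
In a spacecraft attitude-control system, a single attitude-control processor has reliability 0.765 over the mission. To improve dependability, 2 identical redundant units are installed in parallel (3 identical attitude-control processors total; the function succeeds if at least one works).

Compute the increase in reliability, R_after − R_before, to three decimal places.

R_before = 0.765
R_after = 1 − (1 − 0.765)^3 = 0.987
ΔR = 0.987 − 0.765 = 0.222

0.222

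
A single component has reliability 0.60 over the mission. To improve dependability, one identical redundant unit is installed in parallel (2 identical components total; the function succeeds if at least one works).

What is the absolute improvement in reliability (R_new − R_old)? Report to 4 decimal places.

R_before = 0.60
R_after = 1 − (1 − 0.60)^2 = 0.8400
ΔR = 0.8400 − 0.60 = 0.2400

0.2400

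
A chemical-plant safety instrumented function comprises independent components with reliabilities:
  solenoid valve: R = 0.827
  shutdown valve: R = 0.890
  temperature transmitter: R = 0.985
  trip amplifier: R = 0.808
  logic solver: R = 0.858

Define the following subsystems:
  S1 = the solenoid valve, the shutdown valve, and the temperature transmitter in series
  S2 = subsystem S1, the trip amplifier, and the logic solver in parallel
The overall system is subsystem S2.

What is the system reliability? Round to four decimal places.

Series (solenoid valve, shutdown valve, and temperature transmitter): 0.827000 × 0.890000 × 0.985000 = 0.724990
Parallel ([0.724990], trip amplifier, and logic solver): 1 − (1 − 0.724990)(1 − 0.808000)(1 − 0.858000) = 0.9925

0.9925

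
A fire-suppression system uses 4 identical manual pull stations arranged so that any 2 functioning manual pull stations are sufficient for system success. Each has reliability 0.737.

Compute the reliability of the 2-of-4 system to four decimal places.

R = Σ_{i=2}^{4} C(4,i) p^i (1−p)^{4−i} with p = 0.737
C(4,2)·0.737^2·0.263^2 = 0.225423
C(4,3)·0.737^3·0.263^1 = 0.421132
C(4,4)·0.737^4·0.263^0 = 0.295033
Sum = 0.9416

0.9416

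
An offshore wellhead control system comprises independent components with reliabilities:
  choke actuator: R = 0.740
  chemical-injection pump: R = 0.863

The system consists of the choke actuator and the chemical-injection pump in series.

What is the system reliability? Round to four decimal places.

Series (choke actuator and chemical-injection pump): 0.740000 × 0.863000 = 0.6386

0.6386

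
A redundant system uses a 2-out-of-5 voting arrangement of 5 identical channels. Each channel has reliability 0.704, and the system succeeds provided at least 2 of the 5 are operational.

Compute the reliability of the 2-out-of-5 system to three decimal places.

R = Σ_{i=2}^{5} C(5,i) p^i (1−p)^{5−i} with p = 0.704
C(5,2)·0.704^2·0.296^3 = 0.12853
C(5,3)·0.704^3·0.296^2 = 0.30570
C(5,4)·0.704^4·0.296^1 = 0.36354
C(5,5)·0.704^5·0.296^0 = 0.17293
Sum = 0.971

0.971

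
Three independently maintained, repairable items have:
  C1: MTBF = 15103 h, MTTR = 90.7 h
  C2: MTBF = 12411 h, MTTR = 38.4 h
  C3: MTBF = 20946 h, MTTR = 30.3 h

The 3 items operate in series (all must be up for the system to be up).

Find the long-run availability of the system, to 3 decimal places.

A(C1) = MTBF/(MTBF+MTTR) = 15103/(15103+90.7) = 0.994030
A(C2) = MTBF/(MTBF+MTTR) = 12411/(12411+38.4) = 0.996916
A(C3) = MTBF/(MTBF+MTTR) = 20946/(20946+30.3) = 0.998556
Series availability: 0.994030 × 0.996916 × 0.998556 = 0.990

0.990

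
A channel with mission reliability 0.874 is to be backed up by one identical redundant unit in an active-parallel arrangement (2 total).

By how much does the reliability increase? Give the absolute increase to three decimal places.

R_before = 0.874
R_after = 1 − (1 − 0.874)^2 = 0.984
ΔR = 0.984 − 0.874 = 0.110

0.110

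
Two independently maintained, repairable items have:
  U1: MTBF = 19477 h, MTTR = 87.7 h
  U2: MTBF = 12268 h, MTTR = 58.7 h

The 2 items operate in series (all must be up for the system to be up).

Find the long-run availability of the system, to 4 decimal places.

0.9908

A(U1) = MTBF/(MTBF+MTTR) = 19477/(19477+87.7) = 0.995517
A(U2) = MTBF/(MTBF+MTTR) = 12268/(12268+58.7) = 0.995238
Series availability: 0.995517 × 0.995238 = 0.9908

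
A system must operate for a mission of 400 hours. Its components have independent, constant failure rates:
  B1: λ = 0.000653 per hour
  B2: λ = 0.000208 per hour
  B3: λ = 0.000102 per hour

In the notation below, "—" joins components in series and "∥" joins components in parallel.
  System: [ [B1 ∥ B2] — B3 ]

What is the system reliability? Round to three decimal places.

R(B1) = exp(−0.000653 × 400) = 0.77013
R(B2) = exp(−0.000208 × 400) = 0.92017
R(B3) = exp(−0.000102 × 400) = 0.96002
Parallel (B1 and B2): 1 − (1 − 0.77013)(1 − 0.92017) = 0.98165
Series ([0.98165] and B3): 0.98165 × 0.96002 = 0.942

0.942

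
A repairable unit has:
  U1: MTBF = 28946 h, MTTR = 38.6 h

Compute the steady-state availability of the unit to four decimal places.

A(U1) = MTBF/(MTBF+MTTR) = 28946/(28946+38.6) = 0.9987

0.9987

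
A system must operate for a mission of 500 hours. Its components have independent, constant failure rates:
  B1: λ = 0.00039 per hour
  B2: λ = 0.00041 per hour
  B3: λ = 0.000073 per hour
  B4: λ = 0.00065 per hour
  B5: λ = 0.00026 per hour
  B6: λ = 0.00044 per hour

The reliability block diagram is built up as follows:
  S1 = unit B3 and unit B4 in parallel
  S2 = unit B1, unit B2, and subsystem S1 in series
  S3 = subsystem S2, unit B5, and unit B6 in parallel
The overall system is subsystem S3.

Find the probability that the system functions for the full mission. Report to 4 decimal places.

0.9919

R(B1) = exp(−0.00039 × 500) = 0.822835
R(B2) = exp(−0.00041 × 500) = 0.814647
R(B3) = exp(−0.000073 × 500) = 0.964158
R(B4) = exp(−0.00065 × 500) = 0.722527
R(B5) = exp(−0.00026 × 500) = 0.878095
R(B6) = exp(−0.00044 × 500) = 0.802519
Parallel (B3 and B4): 1 − (1 − 0.964158)(1 − 0.722527) = 0.990055
Series (B1, B2, and [0.990055]): 0.822835 × 0.814647 × 0.990055 = 0.663654
Parallel ([0.663654], B5, and B6): 1 − (1 − 0.663654)(1 − 0.878095)(1 − 0.802519) = 0.9919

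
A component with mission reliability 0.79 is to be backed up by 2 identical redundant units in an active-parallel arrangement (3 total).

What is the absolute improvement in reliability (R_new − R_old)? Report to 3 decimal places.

R_before = 0.79
R_after = 1 − (1 − 0.79)^3 = 0.991
ΔR = 0.991 − 0.79 = 0.201

0.201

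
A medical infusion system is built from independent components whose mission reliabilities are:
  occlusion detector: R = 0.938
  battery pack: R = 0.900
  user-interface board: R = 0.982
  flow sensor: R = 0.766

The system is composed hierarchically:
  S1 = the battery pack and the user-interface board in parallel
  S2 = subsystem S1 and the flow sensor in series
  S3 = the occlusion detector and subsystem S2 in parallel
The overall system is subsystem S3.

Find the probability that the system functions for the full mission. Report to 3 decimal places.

0.985

Parallel (battery pack and user-interface board): 1 − (1 − 0.90000)(1 − 0.98200) = 0.99820
Series ([0.99820] and flow sensor): 0.99820 × 0.76600 = 0.76462
Parallel (occlusion detector and [0.76462]): 1 − (1 − 0.93800)(1 − 0.76462) = 0.985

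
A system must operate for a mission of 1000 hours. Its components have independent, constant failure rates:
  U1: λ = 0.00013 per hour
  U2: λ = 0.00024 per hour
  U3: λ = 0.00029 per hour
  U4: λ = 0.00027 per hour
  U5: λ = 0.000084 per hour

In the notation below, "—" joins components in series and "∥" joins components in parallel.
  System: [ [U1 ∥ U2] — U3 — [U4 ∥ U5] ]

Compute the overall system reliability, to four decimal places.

0.7149

R(U1) = exp(−0.00013 × 1000) = 0.878095
R(U2) = exp(−0.00024 × 1000) = 0.786628
R(U3) = exp(−0.00029 × 1000) = 0.748264
R(U4) = exp(−0.00027 × 1000) = 0.763379
R(U5) = exp(−0.000084 × 1000) = 0.919431
Parallel (U1 and U2): 1 − (1 − 0.878095)(1 − 0.786628) = 0.973989
Parallel (U4 and U5): 1 − (1 − 0.763379)(1 − 0.919431) = 0.980936
Series ([0.973989], U3, and [0.980936]): 0.973989 × 0.748264 × 0.980936 = 0.7149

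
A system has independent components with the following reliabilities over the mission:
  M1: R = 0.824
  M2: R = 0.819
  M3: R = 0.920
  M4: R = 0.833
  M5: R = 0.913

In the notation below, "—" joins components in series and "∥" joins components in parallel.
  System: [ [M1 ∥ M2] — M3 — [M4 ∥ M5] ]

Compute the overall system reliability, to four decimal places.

0.8778

Parallel (M1 and M2): 1 − (1 − 0.824000)(1 − 0.819000) = 0.968144
Parallel (M4 and M5): 1 − (1 − 0.833000)(1 − 0.913000) = 0.985471
Series ([0.968144], M3, and [0.985471]): 0.968144 × 0.920000 × 0.985471 = 0.8778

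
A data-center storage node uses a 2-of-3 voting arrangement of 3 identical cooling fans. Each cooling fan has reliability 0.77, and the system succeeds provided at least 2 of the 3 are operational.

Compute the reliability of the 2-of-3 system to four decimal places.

0.8656

R = Σ_{i=2}^{3} C(3,i) p^i (1−p)^{3−i} with p = 0.77
C(3,2)·0.77^2·0.23^1 = 0.409101
C(3,3)·0.77^3·0.23^0 = 0.456533
Sum = 0.8656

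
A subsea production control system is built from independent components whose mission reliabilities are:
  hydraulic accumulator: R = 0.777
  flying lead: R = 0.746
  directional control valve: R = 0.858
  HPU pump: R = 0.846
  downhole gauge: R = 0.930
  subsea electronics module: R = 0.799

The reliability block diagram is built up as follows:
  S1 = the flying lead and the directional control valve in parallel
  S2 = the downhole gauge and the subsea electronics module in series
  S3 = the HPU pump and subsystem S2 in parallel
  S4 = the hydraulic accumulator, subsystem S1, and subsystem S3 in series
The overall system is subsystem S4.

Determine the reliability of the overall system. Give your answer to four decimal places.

Parallel (flying lead and directional control valve): 1 − (1 − 0.746000)(1 − 0.858000) = 0.963932
Series (downhole gauge and subsea electronics module): 0.930000 × 0.799000 = 0.743070
Parallel (HPU pump and [0.743070]): 1 − (1 − 0.846000)(1 − 0.743070) = 0.960433
Series (hydraulic accumulator, [0.963932], and [0.960433]): 0.777000 × 0.963932 × 0.960433 = 0.7193

0.7193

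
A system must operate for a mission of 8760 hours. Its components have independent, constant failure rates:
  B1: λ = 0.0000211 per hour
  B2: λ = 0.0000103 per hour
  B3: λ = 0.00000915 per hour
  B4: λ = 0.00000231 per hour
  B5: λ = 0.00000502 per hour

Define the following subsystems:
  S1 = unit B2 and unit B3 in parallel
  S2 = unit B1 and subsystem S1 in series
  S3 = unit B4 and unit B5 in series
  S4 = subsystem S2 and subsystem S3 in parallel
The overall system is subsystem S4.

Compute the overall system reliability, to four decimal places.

0.9892

R(B1) = exp(−0.0000211 × 8760) = 0.831241
R(B2) = exp(−0.0000103 × 8760) = 0.913723
R(B3) = exp(−0.00000915 × 8760) = 0.922974
R(B4) = exp(−0.00000231 × 8760) = 0.979968
R(B5) = exp(−0.00000502 × 8760) = 0.956978
Parallel (B2 and B3): 1 − (1 − 0.913723)(1 − 0.922974) = 0.993354
Series (B1 and [0.993354]): 0.831241 × 0.993354 = 0.825717
Series (B4 and B5): 0.979968 × 0.956978 = 0.937808
Parallel ([0.825717] and [0.937808]): 1 − (1 − 0.825717)(1 − 0.937808) = 0.9892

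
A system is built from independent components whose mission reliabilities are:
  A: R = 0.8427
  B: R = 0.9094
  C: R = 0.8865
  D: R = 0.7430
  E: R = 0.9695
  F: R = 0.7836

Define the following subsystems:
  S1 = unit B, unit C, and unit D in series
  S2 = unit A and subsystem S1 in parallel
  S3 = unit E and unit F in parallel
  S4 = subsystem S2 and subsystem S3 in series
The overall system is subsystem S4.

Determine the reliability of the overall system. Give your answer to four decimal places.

Series (B, C, and D): 0.909400 × 0.886500 × 0.743000 = 0.598994
Parallel (A and [0.598994]): 1 − (1 − 0.842700)(1 − 0.598994) = 0.936922
Parallel (E and F): 1 − (1 − 0.969500)(1 − 0.783600) = 0.993400
Series ([0.936922] and [0.993400]): 0.936922 × 0.993400 = 0.9307

0.9307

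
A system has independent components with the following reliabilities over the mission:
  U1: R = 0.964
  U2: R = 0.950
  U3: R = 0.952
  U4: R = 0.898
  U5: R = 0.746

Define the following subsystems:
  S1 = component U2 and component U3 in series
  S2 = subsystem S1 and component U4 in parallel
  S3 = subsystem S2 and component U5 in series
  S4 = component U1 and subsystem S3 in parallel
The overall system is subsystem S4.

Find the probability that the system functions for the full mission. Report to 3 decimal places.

Series (U2 and U3): 0.95000 × 0.95200 = 0.90440
Parallel ([0.90440] and U4): 1 − (1 − 0.90440)(1 − 0.89800) = 0.99025
Series ([0.99025] and U5): 0.99025 × 0.74600 = 0.73873
Parallel (U1 and [0.73873]): 1 − (1 − 0.96400)(1 − 0.73873) = 0.991

0.991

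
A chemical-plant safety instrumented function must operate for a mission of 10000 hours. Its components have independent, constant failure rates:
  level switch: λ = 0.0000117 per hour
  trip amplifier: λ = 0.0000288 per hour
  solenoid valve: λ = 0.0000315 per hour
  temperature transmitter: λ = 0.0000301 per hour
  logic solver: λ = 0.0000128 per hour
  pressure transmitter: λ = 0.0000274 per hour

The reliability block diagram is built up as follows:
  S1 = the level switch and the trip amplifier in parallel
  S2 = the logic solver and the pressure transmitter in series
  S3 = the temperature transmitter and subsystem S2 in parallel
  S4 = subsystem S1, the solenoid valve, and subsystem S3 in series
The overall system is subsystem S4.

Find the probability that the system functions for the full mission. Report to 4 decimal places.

0.6486

R(level switch) = exp(−0.0000117 × 10000) = 0.889585
R(trip amplifier) = exp(−0.0000288 × 10000) = 0.749762
R(solenoid valve) = exp(−0.0000315 × 10000) = 0.729789
R(temperature transmitter) = exp(−0.0000301 × 10000) = 0.740078
R(logic solver) = exp(−0.0000128 × 10000) = 0.879853
R(pressure transmitter) = exp(−0.0000274 × 10000) = 0.760332
Parallel (level switch and trip amplifier): 1 − (1 − 0.889585)(1 − 0.749762) = 0.972370
Series (logic solver and pressure transmitter): 0.879853 × 0.760332 = 0.668980
Parallel (temperature transmitter and [0.668980]): 1 − (1 − 0.740078)(1 − 0.668980) = 0.913961
Series ([0.972370], solenoid valve, and [0.913961]): 0.972370 × 0.729789 × 0.913961 = 0.6486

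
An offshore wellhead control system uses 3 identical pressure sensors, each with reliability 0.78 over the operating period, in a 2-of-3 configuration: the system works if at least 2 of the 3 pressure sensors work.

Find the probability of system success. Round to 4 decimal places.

0.8761

R = Σ_{i=2}^{3} C(3,i) p^i (1−p)^{3−i} with p = 0.78
C(3,2)·0.78^2·0.22^1 = 0.401544
C(3,3)·0.78^3·0.22^0 = 0.474552
Sum = 0.8761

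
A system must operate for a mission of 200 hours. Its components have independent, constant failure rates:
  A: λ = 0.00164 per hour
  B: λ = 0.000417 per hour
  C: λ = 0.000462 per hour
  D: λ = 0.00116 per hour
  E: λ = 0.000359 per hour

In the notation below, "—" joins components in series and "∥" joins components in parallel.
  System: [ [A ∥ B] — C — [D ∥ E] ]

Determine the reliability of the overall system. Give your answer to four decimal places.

R(A) = exp(−0.00164 × 200) = 0.720363
R(B) = exp(−0.000417 × 200) = 0.919983
R(C) = exp(−0.000462 × 200) = 0.911740
R(D) = exp(−0.00116 × 200) = 0.792946
R(E) = exp(−0.000359 × 200) = 0.930717
Parallel (A and B): 1 − (1 − 0.720363)(1 − 0.919983) = 0.977624
Parallel (D and E): 1 − (1 − 0.792946)(1 − 0.930717) = 0.985655
Series ([0.977624], C, and [0.985655]): 0.977624 × 0.911740 × 0.985655 = 0.8786

0.8786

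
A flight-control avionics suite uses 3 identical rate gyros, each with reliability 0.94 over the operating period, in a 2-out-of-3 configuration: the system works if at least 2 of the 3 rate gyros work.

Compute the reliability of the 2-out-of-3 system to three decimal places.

R = Σ_{i=2}^{3} C(3,i) p^i (1−p)^{3−i} with p = 0.94
C(3,2)·0.94^2·0.06^1 = 0.15905
C(3,3)·0.94^3·0.06^0 = 0.83058
Sum = 0.990

0.990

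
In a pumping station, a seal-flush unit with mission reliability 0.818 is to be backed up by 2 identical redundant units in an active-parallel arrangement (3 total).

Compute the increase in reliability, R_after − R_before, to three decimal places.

0.176

R_before = 0.818
R_after = 1 − (1 − 0.818)^3 = 0.994
ΔR = 0.994 − 0.818 = 0.176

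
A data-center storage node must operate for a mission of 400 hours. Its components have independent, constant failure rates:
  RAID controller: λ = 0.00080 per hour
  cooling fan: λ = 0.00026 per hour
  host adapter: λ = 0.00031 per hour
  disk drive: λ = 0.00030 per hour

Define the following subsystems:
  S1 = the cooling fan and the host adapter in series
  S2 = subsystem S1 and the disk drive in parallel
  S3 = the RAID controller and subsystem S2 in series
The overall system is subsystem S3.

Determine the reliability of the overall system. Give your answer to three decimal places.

R(RAID controller) = exp(−0.00080 × 400) = 0.72615
R(cooling fan) = exp(−0.00026 × 400) = 0.90123
R(host adapter) = exp(−0.00031 × 400) = 0.88338
R(disk drive) = exp(−0.00030 × 400) = 0.88692
Series (cooling fan and host adapter): 0.90123 × 0.88338 = 0.79613
Parallel ([0.79613] and disk drive): 1 − (1 − 0.79613)(1 − 0.88692) = 0.97695
Series (RAID controller and [0.97695]): 0.72615 × 0.97695 = 0.709

0.709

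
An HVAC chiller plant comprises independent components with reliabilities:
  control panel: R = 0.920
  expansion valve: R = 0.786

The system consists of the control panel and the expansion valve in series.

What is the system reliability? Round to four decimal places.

0.7231

Series (control panel and expansion valve): 0.920000 × 0.786000 = 0.7231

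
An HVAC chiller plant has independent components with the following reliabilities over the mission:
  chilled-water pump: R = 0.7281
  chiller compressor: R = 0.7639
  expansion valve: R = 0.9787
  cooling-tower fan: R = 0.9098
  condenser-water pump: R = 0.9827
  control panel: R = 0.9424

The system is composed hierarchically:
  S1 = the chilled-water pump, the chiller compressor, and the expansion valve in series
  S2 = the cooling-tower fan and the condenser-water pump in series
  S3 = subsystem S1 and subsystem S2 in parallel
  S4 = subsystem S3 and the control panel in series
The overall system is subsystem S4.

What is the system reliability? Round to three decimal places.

Series (chilled-water pump, chiller compressor, and expansion valve): 0.72810 × 0.76390 × 0.97870 = 0.54435
Series (cooling-tower fan and condenser-water pump): 0.90980 × 0.98270 = 0.89406
Parallel ([0.54435] and [0.89406]): 1 − (1 − 0.54435)(1 − 0.89406) = 0.95173
Series ([0.95173] and control panel): 0.95173 × 0.94240 = 0.897

0.897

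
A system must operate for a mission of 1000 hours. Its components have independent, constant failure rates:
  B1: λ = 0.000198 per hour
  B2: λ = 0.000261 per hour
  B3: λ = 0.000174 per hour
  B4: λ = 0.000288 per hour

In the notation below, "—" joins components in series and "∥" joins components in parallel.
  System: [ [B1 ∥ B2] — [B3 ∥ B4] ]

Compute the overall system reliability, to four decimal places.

0.9204

R(B1) = exp(−0.000198 × 1000) = 0.820370
R(B2) = exp(−0.000261 × 1000) = 0.770281
R(B3) = exp(−0.000174 × 1000) = 0.840297
R(B4) = exp(−0.000288 × 1000) = 0.749762
Parallel (B1 and B2): 1 − (1 − 0.820370)(1 − 0.770281) = 0.958736
Parallel (B3 and B4): 1 − (1 − 0.840297)(1 − 0.749762) = 0.960036
Series ([0.958736] and [0.960036]): 0.958736 × 0.960036 = 0.9204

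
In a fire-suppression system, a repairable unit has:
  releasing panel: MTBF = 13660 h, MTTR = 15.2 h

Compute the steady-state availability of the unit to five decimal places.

0.99889

A(releasing panel) = MTBF/(MTBF+MTTR) = 13660/(13660+15.2) = 0.99889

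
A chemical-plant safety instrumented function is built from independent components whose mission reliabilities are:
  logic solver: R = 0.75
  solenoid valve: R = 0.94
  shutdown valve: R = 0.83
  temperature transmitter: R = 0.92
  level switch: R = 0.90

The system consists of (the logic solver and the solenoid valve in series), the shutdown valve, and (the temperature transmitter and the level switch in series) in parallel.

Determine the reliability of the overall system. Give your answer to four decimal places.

0.9914

Series (logic solver and solenoid valve): 0.750000 × 0.940000 = 0.705000
Series (temperature transmitter and level switch): 0.920000 × 0.900000 = 0.828000
Parallel ([0.705000], shutdown valve, and [0.828000]): 1 − (1 − 0.705000)(1 − 0.830000)(1 − 0.828000) = 0.9914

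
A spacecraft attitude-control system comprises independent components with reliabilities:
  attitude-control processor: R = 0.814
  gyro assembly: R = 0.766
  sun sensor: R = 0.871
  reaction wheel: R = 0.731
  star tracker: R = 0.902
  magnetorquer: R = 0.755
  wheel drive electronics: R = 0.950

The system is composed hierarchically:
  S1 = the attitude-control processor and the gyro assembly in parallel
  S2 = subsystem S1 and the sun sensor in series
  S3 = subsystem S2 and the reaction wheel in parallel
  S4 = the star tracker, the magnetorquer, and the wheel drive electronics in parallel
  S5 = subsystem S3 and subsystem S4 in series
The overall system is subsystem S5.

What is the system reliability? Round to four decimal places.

0.9540

Parallel (attitude-control processor and gyro assembly): 1 − (1 − 0.814000)(1 − 0.766000) = 0.956476
Series ([0.956476] and sun sensor): 0.956476 × 0.871000 = 0.833091
Parallel ([0.833091] and reaction wheel): 1 − (1 − 0.833091)(1 − 0.731000) = 0.955101
Parallel (star tracker, magnetorquer, and wheel drive electronics): 1 − (1 − 0.902000)(1 − 0.755000)(1 − 0.950000) = 0.998800
Series ([0.955101] and [0.998800]): 0.955101 × 0.998800 = 0.9540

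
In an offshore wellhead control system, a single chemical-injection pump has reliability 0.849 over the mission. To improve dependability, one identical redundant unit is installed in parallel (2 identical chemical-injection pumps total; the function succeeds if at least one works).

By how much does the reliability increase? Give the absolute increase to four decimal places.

0.1282

R_before = 0.849
R_after = 1 − (1 − 0.849)^2 = 0.9772
ΔR = 0.9772 − 0.849 = 0.1282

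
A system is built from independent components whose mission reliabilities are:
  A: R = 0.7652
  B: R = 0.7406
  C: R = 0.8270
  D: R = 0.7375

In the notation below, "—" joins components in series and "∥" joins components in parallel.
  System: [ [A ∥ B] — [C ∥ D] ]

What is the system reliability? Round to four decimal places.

Parallel (A and B): 1 − (1 − 0.765200)(1 − 0.740600) = 0.939093
Parallel (C and D): 1 − (1 − 0.827000)(1 − 0.737500) = 0.954588
Series ([0.939093] and [0.954588]): 0.939093 × 0.954588 = 0.8964

0.8964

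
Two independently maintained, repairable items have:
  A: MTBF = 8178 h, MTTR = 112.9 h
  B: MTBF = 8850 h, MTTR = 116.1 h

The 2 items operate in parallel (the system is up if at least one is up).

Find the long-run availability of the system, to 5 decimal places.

A(A) = MTBF/(MTBF+MTTR) = 8178/(8178+112.9) = 0.986383
A(B) = MTBF/(MTBF+MTTR) = 8850/(8850+116.1) = 0.987051
Parallel availability: 1 − (1 − 0.986383)(1 − 0.987051) = 0.99982

0.99982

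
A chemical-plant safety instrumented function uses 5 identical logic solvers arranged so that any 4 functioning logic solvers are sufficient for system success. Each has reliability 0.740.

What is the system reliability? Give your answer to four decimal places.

R = Σ_{i=4}^{5} C(5,i) p^i (1−p)^{5−i} with p = 0.740
C(5,4)·0.740^4·0.260^1 = 0.389825
C(5,5)·0.740^5·0.260^0 = 0.221901
Sum = 0.6117

0.6117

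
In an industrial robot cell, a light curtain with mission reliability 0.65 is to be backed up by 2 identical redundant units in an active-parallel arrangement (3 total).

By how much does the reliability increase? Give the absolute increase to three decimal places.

R_before = 0.65
R_after = 1 − (1 − 0.65)^3 = 0.957
ΔR = 0.957 − 0.65 = 0.307

0.307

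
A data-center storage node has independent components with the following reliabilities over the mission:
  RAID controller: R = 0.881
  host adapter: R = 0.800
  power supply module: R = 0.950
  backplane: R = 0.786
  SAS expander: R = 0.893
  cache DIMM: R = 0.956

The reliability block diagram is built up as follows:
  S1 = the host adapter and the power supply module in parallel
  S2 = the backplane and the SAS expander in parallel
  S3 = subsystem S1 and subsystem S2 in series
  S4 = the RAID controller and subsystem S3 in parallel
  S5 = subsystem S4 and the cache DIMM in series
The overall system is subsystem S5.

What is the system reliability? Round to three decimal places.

Parallel (host adapter and power supply module): 1 − (1 − 0.80000)(1 − 0.95000) = 0.99000
Parallel (backplane and SAS expander): 1 − (1 − 0.78600)(1 − 0.89300) = 0.97710
Series ([0.99000] and [0.97710]): 0.99000 × 0.97710 = 0.96733
Parallel (RAID controller and [0.96733]): 1 − (1 − 0.88100)(1 − 0.96733) = 0.99611
Series ([0.99611] and cache DIMM): 0.99611 × 0.95600 = 0.952

0.952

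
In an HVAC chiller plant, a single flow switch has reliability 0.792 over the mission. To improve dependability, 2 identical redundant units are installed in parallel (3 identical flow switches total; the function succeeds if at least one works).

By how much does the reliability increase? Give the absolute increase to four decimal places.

0.1990

R_before = 0.792
R_after = 1 − (1 − 0.792)^3 = 0.9910
ΔR = 0.9910 − 0.792 = 0.1990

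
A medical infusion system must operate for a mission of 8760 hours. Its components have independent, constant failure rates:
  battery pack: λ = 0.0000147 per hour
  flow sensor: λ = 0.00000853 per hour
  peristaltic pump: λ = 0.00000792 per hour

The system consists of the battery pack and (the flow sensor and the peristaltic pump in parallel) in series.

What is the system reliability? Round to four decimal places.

0.8749

R(battery pack) = exp(−0.0000147 × 8760) = 0.879174
R(flow sensor) = exp(−0.00000853 × 8760) = 0.928001
R(peristaltic pump) = exp(−0.00000792 × 8760) = 0.932973
Parallel (flow sensor and peristaltic pump): 1 − (1 − 0.928001)(1 − 0.932973) = 0.995174
Series (battery pack and [0.995174]): 0.879174 × 0.995174 = 0.8749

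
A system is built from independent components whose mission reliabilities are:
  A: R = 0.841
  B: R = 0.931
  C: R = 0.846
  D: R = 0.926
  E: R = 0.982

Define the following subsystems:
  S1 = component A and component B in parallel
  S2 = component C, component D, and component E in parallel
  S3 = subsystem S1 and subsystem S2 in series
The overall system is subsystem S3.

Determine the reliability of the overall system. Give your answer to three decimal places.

Parallel (A and B): 1 − (1 − 0.84100)(1 − 0.93100) = 0.98903
Parallel (C, D, and E): 1 − (1 − 0.84600)(1 − 0.92600)(1 − 0.98200) = 0.99979
Series ([0.98903] and [0.99979]): 0.98903 × 0.99979 = 0.989

0.989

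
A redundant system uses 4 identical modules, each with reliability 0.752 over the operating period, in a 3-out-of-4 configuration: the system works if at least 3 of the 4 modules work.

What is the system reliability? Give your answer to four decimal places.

R = Σ_{i=3}^{4} C(4,i) p^i (1−p)^{4−i} with p = 0.752
C(4,3)·0.752^3·0.248^1 = 0.421857
C(4,4)·0.752^4·0.248^0 = 0.319795
Sum = 0.7417

0.7417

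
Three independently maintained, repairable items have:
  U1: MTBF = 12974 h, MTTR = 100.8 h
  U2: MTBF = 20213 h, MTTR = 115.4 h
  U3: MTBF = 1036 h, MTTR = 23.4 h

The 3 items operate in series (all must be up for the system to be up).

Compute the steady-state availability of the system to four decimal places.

0.9649

A(U1) = MTBF/(MTBF+MTTR) = 12974/(12974+100.8) = 0.992291
A(U2) = MTBF/(MTBF+MTTR) = 20213/(20213+115.4) = 0.994323
A(U3) = MTBF/(MTBF+MTTR) = 1036/(1036+23.4) = 0.977912
Series availability: 0.992291 × 0.994323 × 0.977912 = 0.9649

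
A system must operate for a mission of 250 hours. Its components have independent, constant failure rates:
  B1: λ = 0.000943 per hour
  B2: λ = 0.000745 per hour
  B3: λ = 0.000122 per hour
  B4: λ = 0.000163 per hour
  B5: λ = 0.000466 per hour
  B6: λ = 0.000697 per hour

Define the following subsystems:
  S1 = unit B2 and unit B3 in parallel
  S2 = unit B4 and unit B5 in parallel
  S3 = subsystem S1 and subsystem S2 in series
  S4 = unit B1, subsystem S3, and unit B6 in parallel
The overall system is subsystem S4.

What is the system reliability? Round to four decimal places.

0.9997

R(B1) = exp(−0.000943 × 250) = 0.789978
R(B2) = exp(−0.000745 × 250) = 0.830066
R(B3) = exp(−0.000122 × 250) = 0.969960
R(B4) = exp(−0.000163 × 250) = 0.960069
R(B5) = exp(−0.000466 × 250) = 0.890030
R(B6) = exp(−0.000697 × 250) = 0.840087
Parallel (B2 and B3): 1 − (1 − 0.830066)(1 − 0.969960) = 0.994895
Parallel (B4 and B5): 1 − (1 − 0.960069)(1 − 0.890030) = 0.995609
Series ([0.994895] and [0.995609]): 0.994895 × 0.995609 = 0.990526
Parallel (B1, [0.990526], and B6): 1 − (1 − 0.789978)(1 − 0.990526)(1 − 0.840087) = 0.9997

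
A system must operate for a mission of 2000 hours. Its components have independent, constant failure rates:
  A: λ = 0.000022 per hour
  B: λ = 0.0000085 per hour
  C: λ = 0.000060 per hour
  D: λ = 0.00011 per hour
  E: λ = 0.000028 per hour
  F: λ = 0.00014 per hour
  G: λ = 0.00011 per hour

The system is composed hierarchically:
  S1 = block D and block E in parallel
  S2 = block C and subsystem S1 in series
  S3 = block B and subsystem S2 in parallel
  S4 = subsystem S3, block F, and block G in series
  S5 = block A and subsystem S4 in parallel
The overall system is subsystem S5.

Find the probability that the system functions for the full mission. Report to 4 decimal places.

R(A) = exp(−0.000022 × 2000) = 0.956954
R(B) = exp(−0.0000085 × 2000) = 0.983144
R(C) = exp(−0.000060 × 2000) = 0.886920
R(D) = exp(−0.00011 × 2000) = 0.802519
R(E) = exp(−0.000028 × 2000) = 0.945539
R(F) = exp(−0.00014 × 2000) = 0.755784
R(G) = exp(−0.00011 × 2000) = 0.802519
Parallel (D and E): 1 − (1 − 0.802519)(1 − 0.945539) = 0.989245
Series (C and [0.989245]): 0.886920 × 0.989245 = 0.877381
Parallel (B and [0.877381]): 1 − (1 − 0.983144)(1 − 0.877381) = 0.997933
Series ([0.997933], F, and G): 0.997933 × 0.755784 × 0.802519 = 0.605277
Parallel (A and [0.605277]): 1 − (1 − 0.956954)(1 − 0.605277) = 0.9830

0.9830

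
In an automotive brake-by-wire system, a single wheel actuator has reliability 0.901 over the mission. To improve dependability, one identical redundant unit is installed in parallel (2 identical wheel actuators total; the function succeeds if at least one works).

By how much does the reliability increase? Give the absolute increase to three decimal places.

0.089

R_before = 0.901
R_after = 1 − (1 − 0.901)^2 = 0.990
ΔR = 0.990 − 0.901 = 0.089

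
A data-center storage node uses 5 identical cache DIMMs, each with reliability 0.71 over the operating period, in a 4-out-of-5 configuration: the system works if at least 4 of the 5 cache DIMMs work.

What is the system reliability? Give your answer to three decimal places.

0.549

R = Σ_{i=4}^{5} C(5,i) p^i (1−p)^{5−i} with p = 0.71
C(5,4)·0.71^4·0.29^1 = 0.36847
C(5,5)·0.71^5·0.29^0 = 0.18042
Sum = 0.549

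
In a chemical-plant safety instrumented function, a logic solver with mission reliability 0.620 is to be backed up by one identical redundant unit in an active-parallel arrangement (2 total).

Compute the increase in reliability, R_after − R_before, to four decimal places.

0.2356

R_before = 0.620
R_after = 1 − (1 − 0.620)^2 = 0.8556
ΔR = 0.8556 − 0.620 = 0.2356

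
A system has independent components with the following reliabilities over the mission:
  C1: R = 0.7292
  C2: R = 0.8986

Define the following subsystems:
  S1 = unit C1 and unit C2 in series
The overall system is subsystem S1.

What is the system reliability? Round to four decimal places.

Series (C1 and C2): 0.729200 × 0.898600 = 0.6553

0.6553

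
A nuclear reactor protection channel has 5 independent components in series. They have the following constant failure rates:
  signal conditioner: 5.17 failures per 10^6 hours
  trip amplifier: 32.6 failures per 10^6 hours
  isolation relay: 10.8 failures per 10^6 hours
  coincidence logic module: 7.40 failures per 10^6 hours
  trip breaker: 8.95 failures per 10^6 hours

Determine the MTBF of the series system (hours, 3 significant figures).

Series of exponential components: λ_sys = Σ λ_i
λ_sys = 0.00000517 + 0.0000326 + 0.0000108 + 0.00000740 + 0.00000895 = 6.4920e-05 /h
MTBF = 1 / λ_sys = 15400 h

15400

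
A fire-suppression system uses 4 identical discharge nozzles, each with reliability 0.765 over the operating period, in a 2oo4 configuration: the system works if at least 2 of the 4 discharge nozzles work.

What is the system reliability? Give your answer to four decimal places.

0.9572

R = Σ_{i=2}^{4} C(4,i) p^i (1−p)^{4−i} with p = 0.765
C(4,2)·0.765^2·0.235^2 = 0.193914
C(4,3)·0.765^3·0.235^1 = 0.420835
C(4,4)·0.765^4·0.235^0 = 0.342488
Sum = 0.9572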